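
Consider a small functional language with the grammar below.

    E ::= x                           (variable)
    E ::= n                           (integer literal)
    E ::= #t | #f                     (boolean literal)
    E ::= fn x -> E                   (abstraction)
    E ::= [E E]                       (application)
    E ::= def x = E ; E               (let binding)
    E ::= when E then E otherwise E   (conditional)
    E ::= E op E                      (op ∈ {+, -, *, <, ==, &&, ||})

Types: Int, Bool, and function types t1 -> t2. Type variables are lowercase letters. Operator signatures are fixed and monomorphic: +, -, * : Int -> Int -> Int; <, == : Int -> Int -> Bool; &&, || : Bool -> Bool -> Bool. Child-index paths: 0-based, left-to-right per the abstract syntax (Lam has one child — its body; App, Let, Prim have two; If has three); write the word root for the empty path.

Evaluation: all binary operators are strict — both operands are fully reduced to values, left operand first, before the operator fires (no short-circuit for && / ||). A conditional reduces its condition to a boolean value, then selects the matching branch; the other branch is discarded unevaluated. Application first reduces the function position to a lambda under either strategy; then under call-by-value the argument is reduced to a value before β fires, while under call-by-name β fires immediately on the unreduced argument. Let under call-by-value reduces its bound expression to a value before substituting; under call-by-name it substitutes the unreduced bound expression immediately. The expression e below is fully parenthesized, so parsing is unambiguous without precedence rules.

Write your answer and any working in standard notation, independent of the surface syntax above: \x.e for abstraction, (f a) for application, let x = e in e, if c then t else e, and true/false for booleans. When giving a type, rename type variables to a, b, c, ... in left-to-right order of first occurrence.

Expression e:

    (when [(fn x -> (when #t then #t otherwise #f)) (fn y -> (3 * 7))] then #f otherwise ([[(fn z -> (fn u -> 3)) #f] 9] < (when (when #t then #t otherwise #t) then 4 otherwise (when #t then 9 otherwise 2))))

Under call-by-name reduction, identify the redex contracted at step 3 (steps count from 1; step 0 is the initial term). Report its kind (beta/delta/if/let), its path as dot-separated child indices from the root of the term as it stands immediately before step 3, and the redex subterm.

Answer: if at root : (if true then false else ((((\z.(\u.3)) false) 9) < (if (if true then true else true) then 4 else (if true then 9 else 2))))

Derivation:
step 0: (if ((\x.(if true then true else false)) (\y.(3 * 7))) then false else ((((\z.(\u.3)) false) 9) < (if (if true then true else true) then 4 else (if true then 9 else 2))))
step 1: [beta@0] (if (if true then true else false) then false else ((((\z.(\u.3)) false) 9) < (if (if true then true else true) then 4 else (if true then 9 else 2))))
step 2: [if@0] (if true then false else ((((\z.(\u.3)) false) 9) < (if (if true then true else true) then 4 else (if true then 9 else 2))))
step 3: [if@root] false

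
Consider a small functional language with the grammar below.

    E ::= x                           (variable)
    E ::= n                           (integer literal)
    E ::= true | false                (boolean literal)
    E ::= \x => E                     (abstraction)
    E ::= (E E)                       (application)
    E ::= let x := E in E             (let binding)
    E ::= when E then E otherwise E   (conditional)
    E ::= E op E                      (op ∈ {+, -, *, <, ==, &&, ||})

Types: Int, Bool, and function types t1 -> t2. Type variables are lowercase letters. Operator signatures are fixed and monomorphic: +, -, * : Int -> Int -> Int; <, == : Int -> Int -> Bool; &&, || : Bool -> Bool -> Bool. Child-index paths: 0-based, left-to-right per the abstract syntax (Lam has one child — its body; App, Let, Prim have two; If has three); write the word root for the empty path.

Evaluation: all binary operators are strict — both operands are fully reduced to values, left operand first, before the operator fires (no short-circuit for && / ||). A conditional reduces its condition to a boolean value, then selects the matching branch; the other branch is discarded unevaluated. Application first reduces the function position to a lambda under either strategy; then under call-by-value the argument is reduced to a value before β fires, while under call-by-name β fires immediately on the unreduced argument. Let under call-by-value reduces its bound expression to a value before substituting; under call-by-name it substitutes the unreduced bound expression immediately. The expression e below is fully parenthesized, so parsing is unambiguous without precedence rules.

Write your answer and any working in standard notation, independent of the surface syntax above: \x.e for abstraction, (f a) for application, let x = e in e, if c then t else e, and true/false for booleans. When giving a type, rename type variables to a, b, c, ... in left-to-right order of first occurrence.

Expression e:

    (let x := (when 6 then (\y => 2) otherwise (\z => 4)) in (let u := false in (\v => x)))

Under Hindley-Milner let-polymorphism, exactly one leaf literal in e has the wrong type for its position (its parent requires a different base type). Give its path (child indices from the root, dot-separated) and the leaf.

Derivation:
  unify Int ~ Bool
  FAIL: mismatch Int ~ Bool

Answer: 0.0 : 6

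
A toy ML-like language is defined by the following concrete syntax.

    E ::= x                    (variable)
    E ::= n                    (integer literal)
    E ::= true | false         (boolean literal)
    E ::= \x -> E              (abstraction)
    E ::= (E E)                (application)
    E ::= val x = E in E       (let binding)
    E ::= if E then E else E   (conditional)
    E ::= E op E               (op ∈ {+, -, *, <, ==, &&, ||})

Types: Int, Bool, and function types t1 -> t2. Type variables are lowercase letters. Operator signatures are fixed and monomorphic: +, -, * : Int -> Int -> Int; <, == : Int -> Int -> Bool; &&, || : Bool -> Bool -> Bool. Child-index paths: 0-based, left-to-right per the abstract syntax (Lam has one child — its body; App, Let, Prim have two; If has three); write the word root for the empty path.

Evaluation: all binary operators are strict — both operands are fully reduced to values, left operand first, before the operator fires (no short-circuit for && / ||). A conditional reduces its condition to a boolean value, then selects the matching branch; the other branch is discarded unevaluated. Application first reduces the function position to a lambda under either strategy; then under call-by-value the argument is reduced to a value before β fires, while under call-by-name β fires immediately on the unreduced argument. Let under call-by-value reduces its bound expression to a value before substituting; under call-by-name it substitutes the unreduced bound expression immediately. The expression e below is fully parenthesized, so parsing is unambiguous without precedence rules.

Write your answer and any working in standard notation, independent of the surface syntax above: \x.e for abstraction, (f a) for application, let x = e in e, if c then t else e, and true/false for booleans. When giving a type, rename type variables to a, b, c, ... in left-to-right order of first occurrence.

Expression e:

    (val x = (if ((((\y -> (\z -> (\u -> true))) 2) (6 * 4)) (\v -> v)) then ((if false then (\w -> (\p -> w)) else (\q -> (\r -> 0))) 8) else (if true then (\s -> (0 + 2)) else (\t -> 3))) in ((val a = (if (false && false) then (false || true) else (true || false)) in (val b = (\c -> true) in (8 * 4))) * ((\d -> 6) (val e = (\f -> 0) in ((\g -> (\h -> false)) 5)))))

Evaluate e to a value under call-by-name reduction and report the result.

Answer: 192

Working:
step 0: (let x = (if ((((\y.(\z.(\u.true))) 2) (6 * 4)) (\v.v)) then ((if false then (\w.(\p.w)) else (\q.(\r.0))) 8) else (if true then (\s.(0 + 2)) else (\t.3))) in ((let a = (if (false && false) then (false || true) else (true || false)) in (let b = (\c.true) in (8 * 4))) * ((\d.6) (let e = (\f.0) in ((\g.(\h.false)) 5)))))
step 1: [let@root] ((let a = (if (false && false) then (false || true) else (true || false)) in (let b = (\c.true) in (8 * 4))) * ((\d.6) (let e = (\f.0) in ((\g.(\h.false)) 5))))
step 2: [let@0] ((let b = (\c.true) in (8 * 4)) * ((\d.6) (let e = (\f.0) in ((\g.(\h.false)) 5))))
step 3: [let@0] ((8 * 4) * ((\d.6) (let e = (\f.0) in ((\g.(\h.false)) 5))))
step 4: [delta@0] (32 * ((\d.6) (let e = (\f.0) in ((\g.(\h.false)) 5))))
step 5: [beta@1] (32 * 6)
step 6: [delta@root] 192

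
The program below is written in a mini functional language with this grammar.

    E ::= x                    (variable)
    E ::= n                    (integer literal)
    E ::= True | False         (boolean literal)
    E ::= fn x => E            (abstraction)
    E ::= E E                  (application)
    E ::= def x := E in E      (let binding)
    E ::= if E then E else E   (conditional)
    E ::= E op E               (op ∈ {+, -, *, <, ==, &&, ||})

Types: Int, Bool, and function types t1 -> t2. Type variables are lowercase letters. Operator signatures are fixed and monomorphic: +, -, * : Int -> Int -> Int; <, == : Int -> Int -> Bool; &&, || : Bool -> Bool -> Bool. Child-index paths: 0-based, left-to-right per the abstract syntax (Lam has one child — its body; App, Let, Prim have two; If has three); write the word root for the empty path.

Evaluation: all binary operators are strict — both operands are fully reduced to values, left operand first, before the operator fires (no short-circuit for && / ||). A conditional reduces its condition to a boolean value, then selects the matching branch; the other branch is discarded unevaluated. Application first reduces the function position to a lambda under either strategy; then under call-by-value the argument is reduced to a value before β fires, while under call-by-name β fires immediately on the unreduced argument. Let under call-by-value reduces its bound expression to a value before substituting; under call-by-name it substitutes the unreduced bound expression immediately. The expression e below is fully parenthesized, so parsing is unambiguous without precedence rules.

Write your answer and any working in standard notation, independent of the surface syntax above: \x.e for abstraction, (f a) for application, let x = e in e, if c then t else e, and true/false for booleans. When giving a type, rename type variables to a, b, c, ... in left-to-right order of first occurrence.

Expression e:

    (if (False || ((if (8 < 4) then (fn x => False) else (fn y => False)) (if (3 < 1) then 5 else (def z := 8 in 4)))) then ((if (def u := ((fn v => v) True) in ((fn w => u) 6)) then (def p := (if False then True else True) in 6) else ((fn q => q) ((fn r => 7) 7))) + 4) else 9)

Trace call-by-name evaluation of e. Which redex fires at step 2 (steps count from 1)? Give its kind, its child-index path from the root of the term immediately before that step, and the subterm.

Trace:
step 0: (if (false || ((if (8 < 4) then (\x.false) else (\y.false)) (if (3 < 1) then 5 else (let z = 8 in 4)))) then ((if (let u = ((\v.v) true) in ((\w.u) 6)) then (let p = (if false then true else true) in 6) else ((\q.q) ((\r.7) 7))) + 4) else 9)
step 1: [delta@0.1.0.0] (if (false || ((if false then (\x.false) else (\y.false)) (if (3 < 1) then 5 else (let z = 8 in 4)))) then ((if (let u = ((\v.v) true) in ((\w.u) 6)) then (let p = (if false then true else true) in 6) else ((\q.q) ((\r.7) 7))) + 4) else 9)
step 2: [if@0.1.0] (if (false || ((\y.false) (if (3 < 1) then 5 else (let z = 8 in 4)))) then ((if (let u = ((\v.v) true) in ((\w.u) 6)) then (let p = (if false then true else true) in 6) else ((\q.q) ((\r.7) 7))) + 4) else 9)

Answer: if at 0.1.0 : (if false then (\x.false) else (\y.false))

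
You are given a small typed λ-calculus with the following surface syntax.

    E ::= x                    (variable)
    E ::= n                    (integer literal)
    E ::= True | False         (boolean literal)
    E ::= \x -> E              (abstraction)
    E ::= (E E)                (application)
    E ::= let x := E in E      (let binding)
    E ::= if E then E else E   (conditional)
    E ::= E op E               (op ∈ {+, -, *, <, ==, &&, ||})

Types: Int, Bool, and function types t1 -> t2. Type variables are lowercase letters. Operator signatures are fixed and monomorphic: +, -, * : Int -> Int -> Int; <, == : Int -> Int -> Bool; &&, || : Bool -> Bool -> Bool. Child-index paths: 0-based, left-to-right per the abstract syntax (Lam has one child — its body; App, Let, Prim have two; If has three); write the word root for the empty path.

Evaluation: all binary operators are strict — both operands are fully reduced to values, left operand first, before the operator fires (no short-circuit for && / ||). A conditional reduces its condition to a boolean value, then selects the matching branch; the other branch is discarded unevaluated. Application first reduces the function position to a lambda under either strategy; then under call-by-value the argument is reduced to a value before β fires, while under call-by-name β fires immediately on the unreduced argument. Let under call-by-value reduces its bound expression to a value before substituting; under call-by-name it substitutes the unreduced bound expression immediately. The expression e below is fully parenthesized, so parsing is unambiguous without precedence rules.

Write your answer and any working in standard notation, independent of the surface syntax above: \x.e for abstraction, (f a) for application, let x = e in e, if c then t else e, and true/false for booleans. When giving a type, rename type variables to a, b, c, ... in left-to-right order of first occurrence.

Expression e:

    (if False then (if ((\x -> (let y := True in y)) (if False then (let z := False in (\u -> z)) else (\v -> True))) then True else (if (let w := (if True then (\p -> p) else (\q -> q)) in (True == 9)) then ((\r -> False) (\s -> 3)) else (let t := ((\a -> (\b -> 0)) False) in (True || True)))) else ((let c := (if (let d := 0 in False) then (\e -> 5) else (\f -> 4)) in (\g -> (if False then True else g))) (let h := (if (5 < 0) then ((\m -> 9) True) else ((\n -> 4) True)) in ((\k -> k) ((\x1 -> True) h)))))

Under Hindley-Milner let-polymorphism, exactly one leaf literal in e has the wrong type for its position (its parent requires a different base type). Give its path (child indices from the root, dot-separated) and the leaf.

Derivation:
  unify Bool ~ Bool
let y : Bool
y : Bool
\x._ : a -> Bool
  unify Bool ~ Bool
let z : Bool
z : Bool
\u._ : b -> Bool
\v._ : c -> Bool
  unify b -> Bool ~ c -> Bool
  unify b ~ c
  unify Bool ~ Bool
  unify a -> Bool ~ (c -> Bool) -> d
  unify a ~ c -> Bool
  unify Bool ~ d
_ _ : Bool
  unify Bool ~ Bool
  unify Bool ~ Bool
p : e
\p._ : e -> e
q : f
\q._ : f -> f
  unify e -> e ~ f -> f
  unify e ~ f
  unify f ~ f
let w : forall. f -> f
  unify Bool ~ Int
  FAIL: mismatch Bool ~ Int

Answer: 1.2.0.1.0 : true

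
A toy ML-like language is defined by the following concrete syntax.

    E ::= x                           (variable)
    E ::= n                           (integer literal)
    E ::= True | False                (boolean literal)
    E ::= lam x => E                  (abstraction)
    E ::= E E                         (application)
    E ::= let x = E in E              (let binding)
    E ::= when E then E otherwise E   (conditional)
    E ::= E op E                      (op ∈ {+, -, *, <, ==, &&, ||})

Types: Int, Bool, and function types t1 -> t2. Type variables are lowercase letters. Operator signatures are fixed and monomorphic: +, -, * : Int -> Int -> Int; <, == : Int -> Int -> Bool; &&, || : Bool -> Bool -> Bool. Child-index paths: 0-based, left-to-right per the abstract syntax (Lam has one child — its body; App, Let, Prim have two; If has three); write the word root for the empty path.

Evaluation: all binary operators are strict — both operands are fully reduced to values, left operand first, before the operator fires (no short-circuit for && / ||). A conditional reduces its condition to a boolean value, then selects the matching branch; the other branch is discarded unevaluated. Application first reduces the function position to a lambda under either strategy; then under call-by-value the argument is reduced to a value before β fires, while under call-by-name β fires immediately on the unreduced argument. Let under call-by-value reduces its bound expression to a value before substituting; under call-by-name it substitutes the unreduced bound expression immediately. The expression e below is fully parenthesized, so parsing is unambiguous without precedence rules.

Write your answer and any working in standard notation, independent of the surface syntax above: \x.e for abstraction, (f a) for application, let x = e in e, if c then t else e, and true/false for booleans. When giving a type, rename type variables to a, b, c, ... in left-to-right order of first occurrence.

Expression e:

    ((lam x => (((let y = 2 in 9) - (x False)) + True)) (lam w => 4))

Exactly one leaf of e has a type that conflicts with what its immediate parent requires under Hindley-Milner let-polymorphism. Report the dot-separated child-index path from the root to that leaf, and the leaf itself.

Answer: 0.0.1 : true

Trace:
let y : Int
  unify Int ~ Int
x : a
  unify a ~ Bool -> b
_ _ : b
  unify b ~ Int
  unify Int ~ Int
  unify Bool ~ Int
  FAIL: mismatch Bool ~ Int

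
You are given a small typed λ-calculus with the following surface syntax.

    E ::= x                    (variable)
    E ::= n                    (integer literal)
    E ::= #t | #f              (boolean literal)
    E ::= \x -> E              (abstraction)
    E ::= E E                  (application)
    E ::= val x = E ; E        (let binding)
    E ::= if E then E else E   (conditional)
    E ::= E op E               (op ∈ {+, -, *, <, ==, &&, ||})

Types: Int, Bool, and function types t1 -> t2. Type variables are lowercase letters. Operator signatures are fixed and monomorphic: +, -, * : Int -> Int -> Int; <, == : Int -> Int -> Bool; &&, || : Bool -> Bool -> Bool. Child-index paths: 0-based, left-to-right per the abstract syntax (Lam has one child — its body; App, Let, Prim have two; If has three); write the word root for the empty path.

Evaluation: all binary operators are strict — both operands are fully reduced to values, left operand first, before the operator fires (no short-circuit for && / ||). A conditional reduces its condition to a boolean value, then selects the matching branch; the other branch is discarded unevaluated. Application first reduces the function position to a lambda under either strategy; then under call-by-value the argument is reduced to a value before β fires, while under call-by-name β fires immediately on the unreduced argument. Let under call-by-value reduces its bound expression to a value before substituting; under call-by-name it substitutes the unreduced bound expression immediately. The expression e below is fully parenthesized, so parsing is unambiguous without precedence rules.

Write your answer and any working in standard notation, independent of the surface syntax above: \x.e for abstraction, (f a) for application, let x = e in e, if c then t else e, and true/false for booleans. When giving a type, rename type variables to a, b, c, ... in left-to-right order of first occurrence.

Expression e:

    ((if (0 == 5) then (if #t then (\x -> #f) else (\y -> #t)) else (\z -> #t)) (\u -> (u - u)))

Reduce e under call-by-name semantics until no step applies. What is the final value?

Derivation:
step 0: ((if (0 == 5) then (if true then (\x.false) else (\y.true)) else (\z.true)) (\u.(u - u)))
step 1: [delta@0.0] ((if false then (if true then (\x.false) else (\y.true)) else (\z.true)) (\u.(u - u)))
step 2: [if@0] ((\z.true) (\u.(u - u)))
step 3: [beta@root] true

Answer: true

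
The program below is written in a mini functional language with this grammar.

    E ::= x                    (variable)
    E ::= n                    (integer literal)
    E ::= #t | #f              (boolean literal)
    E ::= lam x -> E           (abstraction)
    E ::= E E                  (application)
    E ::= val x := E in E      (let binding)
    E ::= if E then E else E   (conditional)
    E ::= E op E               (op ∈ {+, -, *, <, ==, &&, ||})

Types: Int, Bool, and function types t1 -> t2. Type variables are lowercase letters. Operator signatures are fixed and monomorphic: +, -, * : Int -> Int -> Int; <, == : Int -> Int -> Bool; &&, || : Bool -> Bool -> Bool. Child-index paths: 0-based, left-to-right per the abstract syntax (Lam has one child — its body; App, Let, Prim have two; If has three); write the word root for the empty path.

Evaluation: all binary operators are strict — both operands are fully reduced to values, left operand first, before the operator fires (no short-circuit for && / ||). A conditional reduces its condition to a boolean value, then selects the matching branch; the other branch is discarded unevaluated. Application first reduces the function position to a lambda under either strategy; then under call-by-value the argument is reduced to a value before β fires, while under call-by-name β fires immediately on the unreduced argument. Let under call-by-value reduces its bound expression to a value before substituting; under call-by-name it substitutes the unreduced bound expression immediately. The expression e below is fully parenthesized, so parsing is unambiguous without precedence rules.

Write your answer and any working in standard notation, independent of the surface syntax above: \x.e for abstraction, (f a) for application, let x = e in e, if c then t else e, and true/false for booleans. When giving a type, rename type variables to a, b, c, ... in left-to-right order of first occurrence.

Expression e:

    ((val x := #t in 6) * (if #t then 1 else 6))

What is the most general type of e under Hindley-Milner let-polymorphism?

Derivation:
let x : Bool
  unify Int ~ Int
  unify Bool ~ Bool
  unify Int ~ Int
  unify Int ~ Int

Answer: Int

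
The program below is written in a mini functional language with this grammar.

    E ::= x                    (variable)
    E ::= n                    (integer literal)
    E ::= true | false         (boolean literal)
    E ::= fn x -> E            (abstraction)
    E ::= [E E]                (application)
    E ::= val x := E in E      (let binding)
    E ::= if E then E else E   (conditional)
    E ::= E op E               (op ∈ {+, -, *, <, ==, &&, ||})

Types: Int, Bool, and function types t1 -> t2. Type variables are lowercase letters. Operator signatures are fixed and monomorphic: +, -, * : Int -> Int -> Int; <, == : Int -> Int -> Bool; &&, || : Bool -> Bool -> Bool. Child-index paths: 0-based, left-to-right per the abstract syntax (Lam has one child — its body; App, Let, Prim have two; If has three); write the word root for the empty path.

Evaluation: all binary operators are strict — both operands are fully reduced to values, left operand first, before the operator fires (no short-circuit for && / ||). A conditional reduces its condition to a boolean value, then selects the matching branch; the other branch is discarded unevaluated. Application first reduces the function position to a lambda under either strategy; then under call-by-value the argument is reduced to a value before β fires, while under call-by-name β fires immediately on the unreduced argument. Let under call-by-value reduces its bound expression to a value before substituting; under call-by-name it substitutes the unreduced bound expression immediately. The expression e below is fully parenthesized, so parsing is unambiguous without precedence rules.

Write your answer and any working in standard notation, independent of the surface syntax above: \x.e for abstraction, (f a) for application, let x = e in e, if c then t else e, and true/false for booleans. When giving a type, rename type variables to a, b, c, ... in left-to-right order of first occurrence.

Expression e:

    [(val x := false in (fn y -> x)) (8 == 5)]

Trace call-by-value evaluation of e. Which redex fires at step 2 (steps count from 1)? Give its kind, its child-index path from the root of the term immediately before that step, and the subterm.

Trace:
step 0: ((let x = false in (\y.x)) (8 == 5))
step 1: [let@0] ((\y.false) (8 == 5))
step 2: [delta@1] ((\y.false) false)

Answer: delta at 1 : (8 == 5)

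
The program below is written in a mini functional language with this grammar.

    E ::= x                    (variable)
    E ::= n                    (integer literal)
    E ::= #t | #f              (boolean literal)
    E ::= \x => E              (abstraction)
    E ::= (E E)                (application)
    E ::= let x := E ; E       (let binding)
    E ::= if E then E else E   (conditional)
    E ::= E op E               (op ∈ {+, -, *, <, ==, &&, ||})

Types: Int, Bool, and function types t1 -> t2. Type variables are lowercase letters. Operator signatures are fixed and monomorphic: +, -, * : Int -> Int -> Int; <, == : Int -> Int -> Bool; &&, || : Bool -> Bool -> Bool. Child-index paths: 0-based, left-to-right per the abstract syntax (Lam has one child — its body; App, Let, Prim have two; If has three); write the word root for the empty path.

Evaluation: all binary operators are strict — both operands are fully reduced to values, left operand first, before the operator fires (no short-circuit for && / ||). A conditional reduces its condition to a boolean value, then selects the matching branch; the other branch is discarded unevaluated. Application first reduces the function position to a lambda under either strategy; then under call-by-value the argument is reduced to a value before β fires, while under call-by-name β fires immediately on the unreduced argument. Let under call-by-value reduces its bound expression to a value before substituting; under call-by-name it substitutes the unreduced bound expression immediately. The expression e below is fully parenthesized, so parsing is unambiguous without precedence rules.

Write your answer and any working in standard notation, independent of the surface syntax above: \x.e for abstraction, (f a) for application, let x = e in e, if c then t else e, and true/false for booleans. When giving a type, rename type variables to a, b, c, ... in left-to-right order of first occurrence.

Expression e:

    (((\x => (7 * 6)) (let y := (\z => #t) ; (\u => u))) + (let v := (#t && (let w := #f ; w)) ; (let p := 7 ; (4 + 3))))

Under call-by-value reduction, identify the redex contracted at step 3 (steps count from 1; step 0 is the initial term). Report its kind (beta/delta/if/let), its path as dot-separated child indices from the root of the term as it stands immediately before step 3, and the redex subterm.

Working:
step 0: (((\x.(7 * 6)) (let y = (\z.true) in (\u.u))) + (let v = (true && (let w = false in w)) in (let p = 7 in (4 + 3))))
step 1: [let@0.1] (((\x.(7 * 6)) (\u.u)) + (let v = (true && (let w = false in w)) in (let p = 7 in (4 + 3))))
step 2: [beta@0] ((7 * 6) + (let v = (true && (let w = false in w)) in (let p = 7 in (4 + 3))))
step 3: [delta@0] (42 + (let v = (true && (let w = false in w)) in (let p = 7 in (4 + 3))))

Answer: delta at 0 : (7 * 6)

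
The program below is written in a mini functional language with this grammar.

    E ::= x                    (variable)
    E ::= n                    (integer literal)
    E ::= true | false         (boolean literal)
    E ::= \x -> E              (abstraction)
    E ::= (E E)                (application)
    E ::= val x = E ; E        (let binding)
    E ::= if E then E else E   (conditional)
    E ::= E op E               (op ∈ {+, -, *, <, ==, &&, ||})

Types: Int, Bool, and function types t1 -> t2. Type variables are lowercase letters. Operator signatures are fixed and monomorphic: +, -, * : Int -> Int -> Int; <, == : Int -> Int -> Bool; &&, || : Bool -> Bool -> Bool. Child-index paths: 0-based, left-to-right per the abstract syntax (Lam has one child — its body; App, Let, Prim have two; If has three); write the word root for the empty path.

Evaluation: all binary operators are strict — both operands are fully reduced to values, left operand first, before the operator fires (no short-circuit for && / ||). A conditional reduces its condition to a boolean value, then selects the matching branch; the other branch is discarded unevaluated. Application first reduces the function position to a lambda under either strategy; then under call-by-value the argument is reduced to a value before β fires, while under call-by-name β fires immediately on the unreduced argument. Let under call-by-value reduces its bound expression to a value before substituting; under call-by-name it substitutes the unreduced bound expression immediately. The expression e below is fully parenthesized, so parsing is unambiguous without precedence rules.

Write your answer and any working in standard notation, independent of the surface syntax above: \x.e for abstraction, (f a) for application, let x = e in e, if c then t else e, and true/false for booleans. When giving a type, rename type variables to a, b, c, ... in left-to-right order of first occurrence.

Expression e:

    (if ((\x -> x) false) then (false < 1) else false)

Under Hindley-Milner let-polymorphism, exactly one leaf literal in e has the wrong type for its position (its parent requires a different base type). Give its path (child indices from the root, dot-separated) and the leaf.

Answer: 1.0 : false

Derivation:
x : a
\x._ : a -> a
  unify a -> a ~ Bool -> b
  unify a ~ Bool
  unify Bool ~ b
_ _ : Bool
  unify Bool ~ Bool
  unify Bool ~ Int
  FAIL: mismatch Bool ~ Int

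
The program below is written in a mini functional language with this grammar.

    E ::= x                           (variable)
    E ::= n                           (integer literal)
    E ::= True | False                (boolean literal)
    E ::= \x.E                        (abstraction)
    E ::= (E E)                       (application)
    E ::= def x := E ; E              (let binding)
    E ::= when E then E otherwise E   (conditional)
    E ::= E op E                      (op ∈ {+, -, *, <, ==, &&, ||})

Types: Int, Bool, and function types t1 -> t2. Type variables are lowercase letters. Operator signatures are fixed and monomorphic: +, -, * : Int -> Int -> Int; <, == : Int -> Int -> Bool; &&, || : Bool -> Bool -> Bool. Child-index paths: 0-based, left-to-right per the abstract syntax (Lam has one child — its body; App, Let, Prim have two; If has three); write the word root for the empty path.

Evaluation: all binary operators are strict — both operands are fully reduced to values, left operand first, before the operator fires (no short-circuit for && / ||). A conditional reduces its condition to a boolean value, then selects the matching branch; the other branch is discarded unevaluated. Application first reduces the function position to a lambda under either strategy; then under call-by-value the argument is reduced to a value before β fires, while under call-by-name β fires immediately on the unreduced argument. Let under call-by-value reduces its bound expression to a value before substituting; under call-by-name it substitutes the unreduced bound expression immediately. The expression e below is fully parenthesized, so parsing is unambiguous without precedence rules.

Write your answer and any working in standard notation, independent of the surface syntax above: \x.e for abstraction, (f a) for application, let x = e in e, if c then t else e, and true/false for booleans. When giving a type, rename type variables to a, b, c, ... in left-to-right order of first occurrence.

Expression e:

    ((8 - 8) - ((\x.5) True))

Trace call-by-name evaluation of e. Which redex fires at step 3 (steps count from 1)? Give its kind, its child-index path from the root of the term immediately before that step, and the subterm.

Trace:
step 0: ((8 - 8) - ((\x.5) true))
step 1: [delta@0] (0 - ((\x.5) true))
step 2: [beta@1] (0 - 5)
step 3: [delta@root] -5

Answer: delta at root : (0 - 5)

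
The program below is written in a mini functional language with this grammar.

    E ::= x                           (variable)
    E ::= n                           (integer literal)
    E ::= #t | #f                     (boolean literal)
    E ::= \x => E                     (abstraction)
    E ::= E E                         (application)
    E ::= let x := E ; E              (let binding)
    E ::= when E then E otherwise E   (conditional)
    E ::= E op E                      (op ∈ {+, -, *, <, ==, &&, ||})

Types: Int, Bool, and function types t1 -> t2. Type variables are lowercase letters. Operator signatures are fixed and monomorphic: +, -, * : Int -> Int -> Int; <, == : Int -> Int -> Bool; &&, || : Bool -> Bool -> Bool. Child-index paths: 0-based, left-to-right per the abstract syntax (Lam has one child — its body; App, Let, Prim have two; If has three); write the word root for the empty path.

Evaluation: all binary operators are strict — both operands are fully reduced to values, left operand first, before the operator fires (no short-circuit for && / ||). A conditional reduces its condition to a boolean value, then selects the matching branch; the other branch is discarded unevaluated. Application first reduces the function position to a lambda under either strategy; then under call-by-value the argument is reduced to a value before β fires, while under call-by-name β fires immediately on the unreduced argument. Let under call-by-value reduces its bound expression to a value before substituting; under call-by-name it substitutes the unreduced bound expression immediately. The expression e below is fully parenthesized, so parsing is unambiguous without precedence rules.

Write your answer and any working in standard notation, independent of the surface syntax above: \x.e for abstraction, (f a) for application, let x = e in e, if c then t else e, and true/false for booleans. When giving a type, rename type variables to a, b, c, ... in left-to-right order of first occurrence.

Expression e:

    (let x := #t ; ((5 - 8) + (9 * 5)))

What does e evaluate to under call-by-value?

Answer: 42

Working:
step 0: (let x = true in ((5 - 8) + (9 * 5)))
step 1: [let@root] ((5 - 8) + (9 * 5))
step 2: [delta@0] (-3 + (9 * 5))
step 3: [delta@1] (-3 + 45)
step 4: [delta@root] 42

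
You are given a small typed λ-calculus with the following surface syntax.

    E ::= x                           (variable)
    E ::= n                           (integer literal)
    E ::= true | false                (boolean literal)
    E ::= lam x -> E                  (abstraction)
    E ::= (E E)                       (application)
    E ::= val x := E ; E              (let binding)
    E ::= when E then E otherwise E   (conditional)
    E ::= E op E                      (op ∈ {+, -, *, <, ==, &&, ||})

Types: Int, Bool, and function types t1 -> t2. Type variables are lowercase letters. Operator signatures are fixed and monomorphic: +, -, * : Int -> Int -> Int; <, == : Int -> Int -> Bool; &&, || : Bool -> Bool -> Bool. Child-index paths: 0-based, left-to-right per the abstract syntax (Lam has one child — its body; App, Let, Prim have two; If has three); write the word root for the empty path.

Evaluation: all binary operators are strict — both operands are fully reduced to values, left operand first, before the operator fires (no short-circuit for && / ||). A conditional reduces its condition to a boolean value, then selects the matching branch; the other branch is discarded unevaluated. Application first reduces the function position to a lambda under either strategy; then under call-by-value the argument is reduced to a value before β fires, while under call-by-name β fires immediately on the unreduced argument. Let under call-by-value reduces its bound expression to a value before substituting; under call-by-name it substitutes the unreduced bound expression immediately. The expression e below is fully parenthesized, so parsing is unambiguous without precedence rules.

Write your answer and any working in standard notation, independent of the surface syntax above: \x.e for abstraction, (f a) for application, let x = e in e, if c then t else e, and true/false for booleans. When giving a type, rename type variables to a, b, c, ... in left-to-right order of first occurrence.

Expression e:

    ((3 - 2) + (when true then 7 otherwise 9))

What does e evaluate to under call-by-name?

Answer: 8

Derivation:
step 0: ((3 - 2) + (if true then 7 else 9))
step 1: [delta@0] (1 + (if true then 7 else 9))
step 2: [if@1] (1 + 7)
step 3: [delta@root] 8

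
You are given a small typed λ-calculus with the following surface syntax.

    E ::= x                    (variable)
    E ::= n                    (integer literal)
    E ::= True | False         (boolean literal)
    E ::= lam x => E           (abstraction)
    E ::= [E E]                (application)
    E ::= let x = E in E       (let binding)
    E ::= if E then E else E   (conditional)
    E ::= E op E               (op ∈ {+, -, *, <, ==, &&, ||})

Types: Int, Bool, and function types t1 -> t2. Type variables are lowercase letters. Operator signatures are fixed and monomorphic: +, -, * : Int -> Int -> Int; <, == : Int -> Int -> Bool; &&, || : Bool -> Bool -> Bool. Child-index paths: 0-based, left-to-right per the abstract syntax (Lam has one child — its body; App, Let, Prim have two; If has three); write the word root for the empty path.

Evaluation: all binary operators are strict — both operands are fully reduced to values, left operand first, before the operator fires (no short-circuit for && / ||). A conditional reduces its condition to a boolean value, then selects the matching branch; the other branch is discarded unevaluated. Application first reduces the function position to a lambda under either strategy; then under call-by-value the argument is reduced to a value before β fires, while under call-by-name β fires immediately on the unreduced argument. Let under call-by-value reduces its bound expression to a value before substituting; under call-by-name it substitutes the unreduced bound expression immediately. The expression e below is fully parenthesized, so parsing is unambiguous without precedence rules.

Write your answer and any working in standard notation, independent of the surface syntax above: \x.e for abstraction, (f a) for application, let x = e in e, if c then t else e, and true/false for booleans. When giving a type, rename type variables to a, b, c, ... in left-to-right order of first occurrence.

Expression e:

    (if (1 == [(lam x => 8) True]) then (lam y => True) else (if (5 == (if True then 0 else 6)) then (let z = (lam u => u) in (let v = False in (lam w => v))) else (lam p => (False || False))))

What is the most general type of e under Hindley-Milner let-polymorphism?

Answer: a -> Bool

Trace:
  unify Int ~ Int
\x._ : a -> Int
  unify a -> Int ~ Bool -> b
  unify a ~ Bool
  unify Int ~ b
_ _ : Int
  unify Int ~ Int
  unify Bool ~ Bool
\y._ : c -> Bool
  unify Int ~ Int
  unify Bool ~ Bool
  unify Int ~ Int
  unify Int ~ Int
  unify Bool ~ Bool
u : d
\u._ : d -> d
let z : forall. d -> d
let v : Bool
v : Bool
\w._ : e -> Bool
  unify Bool ~ Bool
  unify Bool ~ Bool
\p._ : f -> Bool
  unify e -> Bool ~ f -> Bool
  unify e ~ f
  unify Bool ~ Bool
  unify c -> Bool ~ f -> Bool
  unify c ~ f
  unify Bool ~ Bool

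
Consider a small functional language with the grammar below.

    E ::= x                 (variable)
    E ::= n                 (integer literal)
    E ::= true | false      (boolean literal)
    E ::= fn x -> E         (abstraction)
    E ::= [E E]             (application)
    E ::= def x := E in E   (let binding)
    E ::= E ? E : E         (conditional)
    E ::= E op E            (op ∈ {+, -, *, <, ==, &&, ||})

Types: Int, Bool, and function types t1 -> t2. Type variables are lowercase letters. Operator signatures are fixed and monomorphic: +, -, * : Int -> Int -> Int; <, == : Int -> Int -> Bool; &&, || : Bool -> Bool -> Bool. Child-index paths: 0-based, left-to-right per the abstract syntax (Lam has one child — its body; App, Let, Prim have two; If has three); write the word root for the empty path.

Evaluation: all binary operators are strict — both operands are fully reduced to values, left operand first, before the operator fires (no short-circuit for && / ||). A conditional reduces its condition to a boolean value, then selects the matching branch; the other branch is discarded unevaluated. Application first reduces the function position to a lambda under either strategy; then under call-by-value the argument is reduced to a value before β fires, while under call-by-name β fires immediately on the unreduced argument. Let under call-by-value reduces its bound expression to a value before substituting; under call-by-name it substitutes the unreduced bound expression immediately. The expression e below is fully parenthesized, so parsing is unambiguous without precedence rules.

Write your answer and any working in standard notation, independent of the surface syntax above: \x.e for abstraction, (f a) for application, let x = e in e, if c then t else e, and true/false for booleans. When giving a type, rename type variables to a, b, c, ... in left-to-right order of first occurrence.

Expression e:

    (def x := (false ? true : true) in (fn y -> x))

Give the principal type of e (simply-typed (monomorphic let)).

Answer: a -> Bool

Trace:
  unify Bool ~ Bool
  unify Bool ~ Bool
let x : Bool
x : Bool
\y._ : a -> Bool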